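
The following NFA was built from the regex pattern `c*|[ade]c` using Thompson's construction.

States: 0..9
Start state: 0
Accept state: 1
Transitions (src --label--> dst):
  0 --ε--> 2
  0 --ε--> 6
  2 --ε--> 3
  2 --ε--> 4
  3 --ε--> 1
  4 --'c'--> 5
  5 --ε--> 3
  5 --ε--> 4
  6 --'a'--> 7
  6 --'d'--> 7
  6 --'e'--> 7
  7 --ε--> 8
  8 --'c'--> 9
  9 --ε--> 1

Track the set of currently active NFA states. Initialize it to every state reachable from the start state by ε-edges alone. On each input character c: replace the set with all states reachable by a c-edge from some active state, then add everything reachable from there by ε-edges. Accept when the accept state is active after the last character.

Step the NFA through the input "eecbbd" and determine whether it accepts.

initial (ε-close {0}): {0,1,2,3,4,6}
'e' @ 1: {7,8}
'e' @ 2: {}  — state set empty
rest 'cbbd' ignored (set empty)
final: {}; accept 1 not in set

Answer: REJECT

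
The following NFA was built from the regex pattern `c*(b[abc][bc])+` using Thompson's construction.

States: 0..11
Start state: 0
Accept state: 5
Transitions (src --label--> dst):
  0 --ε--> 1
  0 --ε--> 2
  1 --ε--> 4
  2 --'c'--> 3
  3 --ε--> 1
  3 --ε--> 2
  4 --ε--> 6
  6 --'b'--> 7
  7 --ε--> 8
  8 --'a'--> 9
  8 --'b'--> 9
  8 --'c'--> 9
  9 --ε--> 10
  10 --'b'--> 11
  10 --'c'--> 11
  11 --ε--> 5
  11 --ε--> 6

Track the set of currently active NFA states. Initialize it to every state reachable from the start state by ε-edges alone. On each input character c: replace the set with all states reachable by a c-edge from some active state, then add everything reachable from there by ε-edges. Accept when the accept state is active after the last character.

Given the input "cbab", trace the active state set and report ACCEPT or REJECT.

S₀ = ε-closure({0}) = {0,1,2,4,6}
'c' @ 1: {1,2,3,4,6}
'b' @ 2: {7,8}
'a' @ 3: {9,10}
'b' @ 4: {5,6,11}  ✓accept
end set {5,6,11} — state 5 in

Answer: ACCEPT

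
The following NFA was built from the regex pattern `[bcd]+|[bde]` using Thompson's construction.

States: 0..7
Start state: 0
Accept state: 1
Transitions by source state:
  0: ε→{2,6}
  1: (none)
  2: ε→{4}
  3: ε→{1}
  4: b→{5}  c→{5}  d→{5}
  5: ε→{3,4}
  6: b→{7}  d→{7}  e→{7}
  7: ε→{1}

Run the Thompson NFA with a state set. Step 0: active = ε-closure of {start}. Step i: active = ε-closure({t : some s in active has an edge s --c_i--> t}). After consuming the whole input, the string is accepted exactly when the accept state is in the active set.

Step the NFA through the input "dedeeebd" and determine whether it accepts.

Answer: REJECT

Derivation:
start: ε-closure({0}) = {0,2,4,6}
'd' @ 1: {1,3,4,5,7}  ✓accept
'e' @ 2: {}  — state set empty
rest 'deeebd' ignored (set empty)
final: {}; accept 1 not in set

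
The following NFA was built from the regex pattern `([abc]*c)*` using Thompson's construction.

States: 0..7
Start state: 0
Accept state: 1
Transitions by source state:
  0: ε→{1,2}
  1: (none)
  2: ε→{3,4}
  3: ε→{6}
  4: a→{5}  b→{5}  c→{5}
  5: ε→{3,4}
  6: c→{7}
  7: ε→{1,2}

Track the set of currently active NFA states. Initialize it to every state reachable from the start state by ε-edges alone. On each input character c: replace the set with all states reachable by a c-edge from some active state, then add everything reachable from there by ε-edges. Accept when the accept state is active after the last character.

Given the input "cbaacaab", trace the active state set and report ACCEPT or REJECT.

S₀ = ε-closure({0}) = {0,1,2,3,4,6}
'c' @ 1: {1,2,3,4,5,6,7}  [accepting]
'b' @ 2: {3,4,5,6}
'a' @ 3: {3,4,5,6}
'a' @ 4: {3,4,5,6}
'c' @ 5: {1,2,3,4,5,6,7}  [accepting]
'a' @ 6: {3,4,5,6}
'a' @ 7: {3,4,5,6}
'b' @ 8: {3,4,5,6}
after full input: {3,4,5,6}  (accept=1 not in)

Answer: REJECT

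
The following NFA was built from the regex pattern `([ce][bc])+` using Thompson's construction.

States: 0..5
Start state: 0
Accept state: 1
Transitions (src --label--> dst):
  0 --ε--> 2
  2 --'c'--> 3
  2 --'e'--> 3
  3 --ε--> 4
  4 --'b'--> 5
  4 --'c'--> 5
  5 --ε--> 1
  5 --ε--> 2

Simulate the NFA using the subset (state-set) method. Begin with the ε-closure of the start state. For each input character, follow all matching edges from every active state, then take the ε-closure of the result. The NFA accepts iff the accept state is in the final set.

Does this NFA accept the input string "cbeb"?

Answer: ACCEPT

Derivation:
initial (ε-close {0}): {0,2}
'c' @ 1: {3,4}
'b' @ 2: {1,2,5}  [accepting]
'e' @ 3: {3,4}
'b' @ 4: {1,2,5}  [accepting]
final: {1,2,5}; accept 1 in set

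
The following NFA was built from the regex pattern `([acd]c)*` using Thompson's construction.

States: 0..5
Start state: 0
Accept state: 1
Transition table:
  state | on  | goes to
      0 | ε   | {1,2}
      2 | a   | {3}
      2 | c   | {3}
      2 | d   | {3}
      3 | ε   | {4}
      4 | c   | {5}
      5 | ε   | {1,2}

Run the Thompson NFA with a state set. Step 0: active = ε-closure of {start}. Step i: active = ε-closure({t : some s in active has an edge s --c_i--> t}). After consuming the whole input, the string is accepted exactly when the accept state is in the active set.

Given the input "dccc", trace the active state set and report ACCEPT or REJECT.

initial (ε-close {0}): {0,1,2}
'd' @ 1: {3,4}
'c' @ 2: {1,2,5}  (accept∈set)
'c' @ 3: {3,4}
'c' @ 4: {1,2,5}  (accept∈set)
final: {1,2,5}; accept 1 in set

Answer: ACCEPT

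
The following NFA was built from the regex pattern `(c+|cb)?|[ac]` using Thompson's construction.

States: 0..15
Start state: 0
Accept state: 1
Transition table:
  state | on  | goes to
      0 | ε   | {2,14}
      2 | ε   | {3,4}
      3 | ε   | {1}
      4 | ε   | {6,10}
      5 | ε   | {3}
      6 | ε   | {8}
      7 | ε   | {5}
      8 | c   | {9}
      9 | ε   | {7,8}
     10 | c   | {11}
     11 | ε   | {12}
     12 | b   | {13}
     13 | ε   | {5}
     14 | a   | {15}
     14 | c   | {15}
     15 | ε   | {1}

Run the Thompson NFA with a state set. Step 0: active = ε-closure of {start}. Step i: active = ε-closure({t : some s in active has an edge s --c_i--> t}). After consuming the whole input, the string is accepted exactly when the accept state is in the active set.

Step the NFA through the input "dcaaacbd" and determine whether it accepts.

initial (ε-close {0}): {0,1,2,3,4,6,8,10,14}
'd' @ 1: {}  — state set empty
rest 'caaacbd' ignored (set empty)
end set {} — state 1 not in

Answer: REJECT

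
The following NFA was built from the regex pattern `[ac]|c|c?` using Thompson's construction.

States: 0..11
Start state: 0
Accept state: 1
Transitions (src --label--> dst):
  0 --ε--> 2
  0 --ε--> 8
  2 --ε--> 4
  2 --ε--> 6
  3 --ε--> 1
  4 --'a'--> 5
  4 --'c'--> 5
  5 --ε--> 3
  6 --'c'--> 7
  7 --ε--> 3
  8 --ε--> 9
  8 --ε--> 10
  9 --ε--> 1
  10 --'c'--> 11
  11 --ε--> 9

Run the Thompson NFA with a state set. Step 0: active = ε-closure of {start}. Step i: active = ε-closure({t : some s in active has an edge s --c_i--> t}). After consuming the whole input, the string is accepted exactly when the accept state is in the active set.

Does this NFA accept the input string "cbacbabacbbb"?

S₀ = ε-closure({0}) = {0,1,2,4,6,8,9,10}
'c' @ 1: {1,3,5,7,9,11}  [accepting]
'b' @ 2: {}  — state set empty
rest 'acbabacbbb' ignored (set empty)
after full input: {}  (accept=1 not in)

Answer: REJECT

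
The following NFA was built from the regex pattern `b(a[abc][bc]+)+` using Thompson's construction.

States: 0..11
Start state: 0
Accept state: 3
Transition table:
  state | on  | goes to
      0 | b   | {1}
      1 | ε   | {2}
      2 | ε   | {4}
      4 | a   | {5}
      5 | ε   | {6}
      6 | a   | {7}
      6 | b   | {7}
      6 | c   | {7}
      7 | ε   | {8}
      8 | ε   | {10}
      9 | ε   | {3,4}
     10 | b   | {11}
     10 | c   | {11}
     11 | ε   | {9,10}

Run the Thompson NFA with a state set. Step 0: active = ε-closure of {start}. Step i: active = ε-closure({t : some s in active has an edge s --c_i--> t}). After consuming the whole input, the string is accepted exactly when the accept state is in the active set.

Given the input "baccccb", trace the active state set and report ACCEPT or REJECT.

S₀ = ε-closure({0}) = {0}
'b' @ 1: {1,2,4}
'a' @ 2: {5,6}
'c' @ 3: {7,8,10}
'c' @ 4: {3,4,9,10,11}  [accepting]
'c' @ 5: {3,4,9,10,11}  [accepting]
'c' @ 6: {3,4,9,10,11}  [accepting]
'b' @ 7: {3,4,9,10,11}  [accepting]
end set {3,4,9,10,11} — state 3 in

Answer: ACCEPT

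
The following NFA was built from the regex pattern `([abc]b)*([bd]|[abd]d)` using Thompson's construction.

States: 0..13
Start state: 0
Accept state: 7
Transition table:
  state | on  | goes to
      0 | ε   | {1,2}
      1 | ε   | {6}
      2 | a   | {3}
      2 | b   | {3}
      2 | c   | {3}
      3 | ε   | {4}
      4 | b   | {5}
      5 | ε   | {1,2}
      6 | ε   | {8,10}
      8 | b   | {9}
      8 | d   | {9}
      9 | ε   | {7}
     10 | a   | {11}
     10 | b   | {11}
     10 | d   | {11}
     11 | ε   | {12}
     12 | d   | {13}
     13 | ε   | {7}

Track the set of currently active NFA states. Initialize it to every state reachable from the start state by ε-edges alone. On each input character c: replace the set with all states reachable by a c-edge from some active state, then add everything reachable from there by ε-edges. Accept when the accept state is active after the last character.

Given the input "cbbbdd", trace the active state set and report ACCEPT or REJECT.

Answer: ACCEPT

Trace:
start: ε-closure({0}) = {0,1,2,6,8,10}
'c' @ 1: {3,4}
'b' @ 2: {1,2,5,6,8,10}
'b' @ 3: {3,4,7,9,11,12}  ✓accept
'b' @ 4: {1,2,5,6,8,10}
'd' @ 5: {7,9,11,12}  ✓accept
'd' @ 6: {7,13}  ✓accept
end set {7,13} — state 7 in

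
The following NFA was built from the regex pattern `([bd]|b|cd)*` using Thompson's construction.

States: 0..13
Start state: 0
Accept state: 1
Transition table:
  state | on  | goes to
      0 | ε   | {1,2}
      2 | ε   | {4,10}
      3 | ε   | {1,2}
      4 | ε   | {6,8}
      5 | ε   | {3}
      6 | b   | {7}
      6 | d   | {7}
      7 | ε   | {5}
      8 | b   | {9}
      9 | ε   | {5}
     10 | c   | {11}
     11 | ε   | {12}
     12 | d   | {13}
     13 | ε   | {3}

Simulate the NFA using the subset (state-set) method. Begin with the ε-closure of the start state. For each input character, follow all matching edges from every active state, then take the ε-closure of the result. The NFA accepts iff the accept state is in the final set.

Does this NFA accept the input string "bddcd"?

start: ε-closure({0}) = {0,1,2,4,6,8,10}
'b' @ 1: {1,2,3,4,5,6,7,8,9,10}  ✓accept
'd' @ 2: {1,2,3,4,5,6,7,8,10}  ✓accept
'd' @ 3: {1,2,3,4,5,6,7,8,10}  ✓accept
'c' @ 4: {11,12}
'd' @ 5: {1,2,3,4,6,8,10,13}  ✓accept
end set {1,2,3,4,6,8,10,13} — state 1 in

Answer: ACCEPT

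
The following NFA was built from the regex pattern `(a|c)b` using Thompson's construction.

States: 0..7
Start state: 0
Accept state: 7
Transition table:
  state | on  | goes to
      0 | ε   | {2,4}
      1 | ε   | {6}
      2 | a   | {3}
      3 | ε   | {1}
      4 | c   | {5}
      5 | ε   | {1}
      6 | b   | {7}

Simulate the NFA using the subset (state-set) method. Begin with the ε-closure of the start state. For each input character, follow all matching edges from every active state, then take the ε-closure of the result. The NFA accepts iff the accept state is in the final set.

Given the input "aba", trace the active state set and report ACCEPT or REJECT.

Answer: REJECT

Trace:
start: ε-closure({0}) = {0,2,4}
'a' @ 1: {1,3,6}
'b' @ 2: {7}  [accepting]
'a' @ 3: {}  — dead — no transitions
final: {}; accept 7 not in set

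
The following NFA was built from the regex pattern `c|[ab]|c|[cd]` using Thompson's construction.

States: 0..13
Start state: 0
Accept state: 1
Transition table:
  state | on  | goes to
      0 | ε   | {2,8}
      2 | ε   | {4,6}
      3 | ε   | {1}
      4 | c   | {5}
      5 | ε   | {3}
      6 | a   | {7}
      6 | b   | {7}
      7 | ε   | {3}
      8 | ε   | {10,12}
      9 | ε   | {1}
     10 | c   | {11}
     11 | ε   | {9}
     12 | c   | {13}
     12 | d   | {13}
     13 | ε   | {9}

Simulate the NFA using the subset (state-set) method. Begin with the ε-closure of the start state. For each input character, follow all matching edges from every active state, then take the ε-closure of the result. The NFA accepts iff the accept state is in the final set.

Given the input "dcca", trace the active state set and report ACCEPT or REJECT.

S₀ = ε-closure({0}) = {0,2,4,6,8,10,12}
'd' @ 1: {1,9,13}  (accept∈set)
'c' @ 2: {}  — dead — no transitions
rest 'ca' ignored (set empty)
final: {}; accept 1 not in set

Answer: REJECT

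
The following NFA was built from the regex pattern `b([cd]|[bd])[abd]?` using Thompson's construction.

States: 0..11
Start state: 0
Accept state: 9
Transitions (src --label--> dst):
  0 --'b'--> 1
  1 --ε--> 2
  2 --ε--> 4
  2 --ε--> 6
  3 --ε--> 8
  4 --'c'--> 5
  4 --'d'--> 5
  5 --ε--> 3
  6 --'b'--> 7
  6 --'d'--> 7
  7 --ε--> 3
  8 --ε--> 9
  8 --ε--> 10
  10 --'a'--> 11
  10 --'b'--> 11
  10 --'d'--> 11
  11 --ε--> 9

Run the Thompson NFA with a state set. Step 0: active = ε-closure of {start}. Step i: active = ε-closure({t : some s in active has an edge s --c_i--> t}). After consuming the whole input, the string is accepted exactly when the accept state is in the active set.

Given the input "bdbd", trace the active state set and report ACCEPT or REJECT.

start: ε-closure({0}) = {0}
'b' @ 1: {1,2,4,6}
'd' @ 2: {3,5,7,8,9,10}  [accepting]
'b' @ 3: {9,11}  [accepting]
'd' @ 4: {}  — dead — no transitions
final: {}; accept 9 not in set

Answer: REJECT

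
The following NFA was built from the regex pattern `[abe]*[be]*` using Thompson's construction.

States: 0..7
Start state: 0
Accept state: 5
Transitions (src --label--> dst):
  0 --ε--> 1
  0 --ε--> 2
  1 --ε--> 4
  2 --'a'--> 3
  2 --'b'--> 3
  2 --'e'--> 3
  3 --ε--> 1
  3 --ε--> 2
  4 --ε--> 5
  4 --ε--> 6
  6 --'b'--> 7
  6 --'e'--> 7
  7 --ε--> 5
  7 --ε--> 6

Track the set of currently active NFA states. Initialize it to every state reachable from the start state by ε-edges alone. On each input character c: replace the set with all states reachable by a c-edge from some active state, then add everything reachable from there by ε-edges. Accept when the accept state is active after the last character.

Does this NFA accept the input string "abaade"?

S₀ = ε-closure({0}) = {0,1,2,4,5,6}
'a' @ 1: {1,2,3,4,5,6}  (accept∈set)
'b' @ 2: {1,2,3,4,5,6,7}  (accept∈set)
'a' @ 3: {1,2,3,4,5,6}  (accept∈set)
'a' @ 4: {1,2,3,4,5,6}  (accept∈set)
'd' @ 5: {}  — state set empty
rest 'e' ignored (set empty)
after full input: {}  (accept=5 not in)

Answer: REJECT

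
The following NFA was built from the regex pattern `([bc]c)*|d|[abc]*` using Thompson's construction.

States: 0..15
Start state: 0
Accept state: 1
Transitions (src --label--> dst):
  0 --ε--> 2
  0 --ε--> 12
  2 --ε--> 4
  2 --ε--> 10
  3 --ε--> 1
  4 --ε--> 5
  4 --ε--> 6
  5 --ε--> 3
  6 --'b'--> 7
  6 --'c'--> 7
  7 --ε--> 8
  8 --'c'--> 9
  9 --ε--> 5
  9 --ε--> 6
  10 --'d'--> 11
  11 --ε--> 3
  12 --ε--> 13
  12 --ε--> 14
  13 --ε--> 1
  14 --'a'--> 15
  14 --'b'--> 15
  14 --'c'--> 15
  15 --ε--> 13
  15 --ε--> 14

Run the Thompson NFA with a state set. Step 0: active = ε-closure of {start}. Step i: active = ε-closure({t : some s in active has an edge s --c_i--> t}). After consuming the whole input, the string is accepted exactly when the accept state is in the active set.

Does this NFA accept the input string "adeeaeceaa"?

start: ε-closure({0}) = {0,1,2,3,4,5,6,10,12,13,14}
'a' @ 1: {1,13,14,15}  (accept∈set)
'd' @ 2: {}  — no active states
rest 'eeaeceaa' ignored (set empty)
end set {} — state 1 not in

Answer: REJECT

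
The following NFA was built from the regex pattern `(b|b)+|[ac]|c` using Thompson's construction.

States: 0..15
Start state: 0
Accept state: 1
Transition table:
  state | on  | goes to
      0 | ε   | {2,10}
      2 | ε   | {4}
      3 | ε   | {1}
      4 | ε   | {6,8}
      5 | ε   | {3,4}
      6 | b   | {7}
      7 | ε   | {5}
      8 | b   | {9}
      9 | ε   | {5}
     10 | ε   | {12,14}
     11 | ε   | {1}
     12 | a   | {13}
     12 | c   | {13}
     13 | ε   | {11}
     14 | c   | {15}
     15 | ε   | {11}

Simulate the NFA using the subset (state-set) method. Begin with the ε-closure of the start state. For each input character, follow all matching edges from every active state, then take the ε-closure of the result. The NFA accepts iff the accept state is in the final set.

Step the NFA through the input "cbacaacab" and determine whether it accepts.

initial (ε-close {0}): {0,2,4,6,8,10,12,14}
'c' @ 1: {1,11,13,15}  (accept∈set)
'b' @ 2: {}  — state set empty
rest 'acaacab' ignored (set empty)
after full input: {}  (accept=1 not in)

Answer: REJECT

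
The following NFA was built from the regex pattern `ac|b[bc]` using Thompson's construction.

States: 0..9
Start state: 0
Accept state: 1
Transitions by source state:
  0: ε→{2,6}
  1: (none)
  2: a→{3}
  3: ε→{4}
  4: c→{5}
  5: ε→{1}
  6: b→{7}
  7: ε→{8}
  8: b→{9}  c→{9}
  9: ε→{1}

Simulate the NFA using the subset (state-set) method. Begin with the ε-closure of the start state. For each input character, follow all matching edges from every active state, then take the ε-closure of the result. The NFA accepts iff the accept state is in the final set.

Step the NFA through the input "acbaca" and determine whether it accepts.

Answer: REJECT

Steps:
initial (ε-close {0}): {0,2,6}
'a' @ 1: {3,4}
'c' @ 2: {1,5}  (accept∈set)
'b' @ 3: {}  — state set empty
rest 'aca' ignored (set empty)
end set {} — state 1 not in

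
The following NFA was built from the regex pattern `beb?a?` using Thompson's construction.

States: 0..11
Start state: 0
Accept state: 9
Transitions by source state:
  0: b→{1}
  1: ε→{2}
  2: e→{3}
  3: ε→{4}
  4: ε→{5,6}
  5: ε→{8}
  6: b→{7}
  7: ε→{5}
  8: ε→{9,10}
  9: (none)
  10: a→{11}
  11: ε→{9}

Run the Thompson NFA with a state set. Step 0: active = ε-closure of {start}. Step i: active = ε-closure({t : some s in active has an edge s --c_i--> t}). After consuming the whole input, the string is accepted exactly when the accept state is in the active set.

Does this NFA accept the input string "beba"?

start: ε-closure({0}) = {0}
'b' @ 1: {1,2}
'e' @ 2: {3,4,5,6,8,9,10}  [accepting]
'b' @ 3: {5,7,8,9,10}  [accepting]
'a' @ 4: {9,11}  [accepting]
end set {9,11} — state 9 in

Answer: ACCEPT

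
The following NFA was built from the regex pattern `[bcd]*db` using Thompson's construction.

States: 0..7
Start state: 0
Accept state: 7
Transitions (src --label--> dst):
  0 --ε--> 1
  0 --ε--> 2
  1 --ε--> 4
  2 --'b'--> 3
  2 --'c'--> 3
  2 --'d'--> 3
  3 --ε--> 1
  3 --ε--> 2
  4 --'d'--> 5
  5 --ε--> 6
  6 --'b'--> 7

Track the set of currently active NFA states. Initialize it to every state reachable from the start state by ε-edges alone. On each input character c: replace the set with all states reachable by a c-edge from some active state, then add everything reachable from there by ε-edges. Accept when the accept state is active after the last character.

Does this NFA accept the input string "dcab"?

initial (ε-close {0}): {0,1,2,4}
'd' @ 1: {1,2,3,4,5,6}
'c' @ 2: {1,2,3,4}
'a' @ 3: {}  — state set empty
rest 'b' ignored (set empty)
after full input: {}  (accept=7 not in)

Answer: REJECT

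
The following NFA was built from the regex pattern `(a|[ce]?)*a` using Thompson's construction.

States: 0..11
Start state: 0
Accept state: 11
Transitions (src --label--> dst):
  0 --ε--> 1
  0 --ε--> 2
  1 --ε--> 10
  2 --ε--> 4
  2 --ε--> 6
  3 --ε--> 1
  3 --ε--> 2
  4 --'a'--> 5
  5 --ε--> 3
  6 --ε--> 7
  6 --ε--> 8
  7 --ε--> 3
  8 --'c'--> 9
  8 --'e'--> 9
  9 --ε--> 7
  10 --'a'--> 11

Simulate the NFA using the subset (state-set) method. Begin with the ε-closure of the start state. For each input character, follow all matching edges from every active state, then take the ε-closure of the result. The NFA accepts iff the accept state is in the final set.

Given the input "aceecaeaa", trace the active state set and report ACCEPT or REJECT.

initial (ε-close {0}): {0,1,2,3,4,6,7,8,10}
'a' @ 1: {1,2,3,4,5,6,7,8,10,11}  ✓accept
'c' @ 2: {1,2,3,4,6,7,8,9,10}
'e' @ 3: {1,2,3,4,6,7,8,9,10}
'e' @ 4: {1,2,3,4,6,7,8,9,10}
'c' @ 5: {1,2,3,4,6,7,8,9,10}
'a' @ 6: {1,2,3,4,5,6,7,8,10,11}  ✓accept
'e' @ 7: {1,2,3,4,6,7,8,9,10}
'a' @ 8: {1,2,3,4,5,6,7,8,10,11}  ✓accept
'a' @ 9: {1,2,3,4,5,6,7,8,10,11}  ✓accept
after full input: {1,2,3,4,5,6,7,8,10,11}  (accept=11 in)

Answer: ACCEPT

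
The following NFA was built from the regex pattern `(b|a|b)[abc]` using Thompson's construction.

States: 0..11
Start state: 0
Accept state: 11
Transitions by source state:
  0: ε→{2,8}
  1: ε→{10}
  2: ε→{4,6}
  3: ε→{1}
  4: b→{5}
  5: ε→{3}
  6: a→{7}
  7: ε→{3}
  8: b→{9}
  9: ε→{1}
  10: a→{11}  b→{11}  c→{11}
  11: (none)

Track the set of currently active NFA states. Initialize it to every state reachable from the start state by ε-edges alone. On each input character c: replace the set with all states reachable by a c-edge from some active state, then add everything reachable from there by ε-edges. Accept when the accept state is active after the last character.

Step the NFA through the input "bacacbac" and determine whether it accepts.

Answer: REJECT

Steps:
start: ε-closure({0}) = {0,2,4,6,8}
'b' @ 1: {1,3,5,9,10}
'a' @ 2: {11}  [accepting]
'c' @ 3: {}  — state set empty
rest 'acbac' ignored (set empty)
end set {} — state 11 not in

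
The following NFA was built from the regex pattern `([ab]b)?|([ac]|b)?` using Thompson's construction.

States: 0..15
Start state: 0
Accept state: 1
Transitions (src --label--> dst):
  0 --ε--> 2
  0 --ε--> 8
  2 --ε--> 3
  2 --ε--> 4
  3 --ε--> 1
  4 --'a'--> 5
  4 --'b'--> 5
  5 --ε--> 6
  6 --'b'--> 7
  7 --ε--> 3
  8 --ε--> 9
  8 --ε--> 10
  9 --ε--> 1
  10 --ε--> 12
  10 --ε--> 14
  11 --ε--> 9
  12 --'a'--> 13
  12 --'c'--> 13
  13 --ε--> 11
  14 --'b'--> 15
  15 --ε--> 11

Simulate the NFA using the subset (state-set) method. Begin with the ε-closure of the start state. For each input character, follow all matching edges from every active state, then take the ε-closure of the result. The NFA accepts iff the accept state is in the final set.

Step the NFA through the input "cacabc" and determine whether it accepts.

Answer: REJECT

Trace:
start: ε-closure({0}) = {0,1,2,3,4,8,9,10,12,14}
'c' @ 1: {1,9,11,13}  [accepting]
'a' @ 2: {}  — dead — no transitions
rest 'cabc' ignored (set empty)
after full input: {}  (accept=1 not in)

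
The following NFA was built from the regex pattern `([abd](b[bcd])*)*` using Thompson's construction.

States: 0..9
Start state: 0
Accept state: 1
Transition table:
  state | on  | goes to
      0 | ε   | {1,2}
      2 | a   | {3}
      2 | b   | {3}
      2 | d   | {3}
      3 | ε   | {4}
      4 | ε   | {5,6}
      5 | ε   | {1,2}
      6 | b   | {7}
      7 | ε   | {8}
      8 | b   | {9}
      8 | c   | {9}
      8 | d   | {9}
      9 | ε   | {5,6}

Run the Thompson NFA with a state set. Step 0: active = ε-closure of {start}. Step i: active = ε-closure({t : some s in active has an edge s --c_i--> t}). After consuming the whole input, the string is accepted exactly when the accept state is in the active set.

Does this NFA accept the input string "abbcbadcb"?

Answer: REJECT

Steps:
start: ε-closure({0}) = {0,1,2}
'a' @ 1: {1,2,3,4,5,6}  ✓accept
'b' @ 2: {1,2,3,4,5,6,7,8}  ✓accept
'b' @ 3: {1,2,3,4,5,6,7,8,9}  ✓accept
'c' @ 4: {1,2,5,6,9}  ✓accept
'b' @ 5: {1,2,3,4,5,6,7,8}  ✓accept
'a' @ 6: {1,2,3,4,5,6}  ✓accept
'd' @ 7: {1,2,3,4,5,6}  ✓accept
'c' @ 8: {}  — state set empty
rest 'b' ignored (set empty)
final: {}; accept 1 not in set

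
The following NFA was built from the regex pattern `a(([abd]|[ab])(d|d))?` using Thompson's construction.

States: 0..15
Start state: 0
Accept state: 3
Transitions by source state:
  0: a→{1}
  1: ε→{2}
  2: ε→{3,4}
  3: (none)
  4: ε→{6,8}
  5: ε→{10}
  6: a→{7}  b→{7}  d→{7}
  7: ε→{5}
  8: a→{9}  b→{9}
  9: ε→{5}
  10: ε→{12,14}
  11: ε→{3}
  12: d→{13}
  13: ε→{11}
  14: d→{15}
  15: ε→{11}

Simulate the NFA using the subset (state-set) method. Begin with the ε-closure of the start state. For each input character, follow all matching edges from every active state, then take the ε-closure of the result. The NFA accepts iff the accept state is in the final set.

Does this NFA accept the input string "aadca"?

Answer: REJECT

Derivation:
initial (ε-close {0}): {0}
'a' @ 1: {1,2,3,4,6,8}  ✓accept
'a' @ 2: {5,7,9,10,12,14}
'd' @ 3: {3,11,13,15}  ✓accept
'c' @ 4: {}  — dead — no transitions
rest 'a' ignored (set empty)
end set {} — state 3 not in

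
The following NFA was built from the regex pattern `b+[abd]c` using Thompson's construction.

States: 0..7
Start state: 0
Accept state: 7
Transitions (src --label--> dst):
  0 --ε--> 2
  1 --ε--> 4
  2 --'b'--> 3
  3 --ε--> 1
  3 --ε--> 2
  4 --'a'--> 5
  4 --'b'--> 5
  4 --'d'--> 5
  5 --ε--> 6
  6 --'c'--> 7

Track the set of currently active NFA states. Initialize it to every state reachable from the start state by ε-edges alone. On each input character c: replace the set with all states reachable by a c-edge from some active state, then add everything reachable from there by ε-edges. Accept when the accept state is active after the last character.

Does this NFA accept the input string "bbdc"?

initial (ε-close {0}): {0,2}
'b' @ 1: {1,2,3,4}
'b' @ 2: {1,2,3,4,5,6}
'd' @ 3: {5,6}
'c' @ 4: {7}  (accept∈set)
end set {7} — state 7 in

Answer: ACCEPT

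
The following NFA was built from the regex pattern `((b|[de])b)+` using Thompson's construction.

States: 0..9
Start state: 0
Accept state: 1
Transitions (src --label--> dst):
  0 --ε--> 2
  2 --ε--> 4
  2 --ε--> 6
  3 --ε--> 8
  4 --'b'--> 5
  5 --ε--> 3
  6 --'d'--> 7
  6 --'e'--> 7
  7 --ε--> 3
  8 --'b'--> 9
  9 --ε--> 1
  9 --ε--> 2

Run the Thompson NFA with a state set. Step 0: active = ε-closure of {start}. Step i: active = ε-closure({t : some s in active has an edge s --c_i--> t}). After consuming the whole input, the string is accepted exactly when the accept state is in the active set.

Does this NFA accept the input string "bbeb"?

S₀ = ε-closure({0}) = {0,2,4,6}
'b' @ 1: {3,5,8}
'b' @ 2: {1,2,4,6,9}  ✓accept
'e' @ 3: {3,7,8}
'b' @ 4: {1,2,4,6,9}  ✓accept
end set {1,2,4,6,9} — state 1 in

Answer: ACCEPT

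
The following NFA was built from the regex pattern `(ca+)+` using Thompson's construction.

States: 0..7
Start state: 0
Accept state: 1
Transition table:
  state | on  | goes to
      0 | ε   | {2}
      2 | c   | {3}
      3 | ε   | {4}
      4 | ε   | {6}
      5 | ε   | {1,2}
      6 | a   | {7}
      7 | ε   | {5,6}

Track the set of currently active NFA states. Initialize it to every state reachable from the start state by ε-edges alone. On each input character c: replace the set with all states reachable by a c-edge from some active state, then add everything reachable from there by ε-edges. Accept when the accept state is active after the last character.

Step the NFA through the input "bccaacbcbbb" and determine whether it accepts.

initial (ε-close {0}): {0,2}
'b' @ 1: {}  — state set empty
rest 'ccaacbcbbb' ignored (set empty)
end set {} — state 1 not in

Answer: REJECT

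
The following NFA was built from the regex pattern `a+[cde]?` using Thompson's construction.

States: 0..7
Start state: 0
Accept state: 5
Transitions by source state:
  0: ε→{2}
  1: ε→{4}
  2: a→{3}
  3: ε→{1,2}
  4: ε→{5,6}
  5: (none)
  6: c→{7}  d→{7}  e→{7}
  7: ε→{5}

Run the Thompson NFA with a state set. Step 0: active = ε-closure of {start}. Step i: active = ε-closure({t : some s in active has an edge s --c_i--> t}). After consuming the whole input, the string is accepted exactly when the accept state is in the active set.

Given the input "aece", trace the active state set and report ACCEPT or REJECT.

start: ε-closure({0}) = {0,2}
'a' @ 1: {1,2,3,4,5,6}  ✓accept
'e' @ 2: {5,7}  ✓accept
'c' @ 3: {}  — no active states
rest 'e' ignored (set empty)
after full input: {}  (accept=5 not in)

Answer: REJECT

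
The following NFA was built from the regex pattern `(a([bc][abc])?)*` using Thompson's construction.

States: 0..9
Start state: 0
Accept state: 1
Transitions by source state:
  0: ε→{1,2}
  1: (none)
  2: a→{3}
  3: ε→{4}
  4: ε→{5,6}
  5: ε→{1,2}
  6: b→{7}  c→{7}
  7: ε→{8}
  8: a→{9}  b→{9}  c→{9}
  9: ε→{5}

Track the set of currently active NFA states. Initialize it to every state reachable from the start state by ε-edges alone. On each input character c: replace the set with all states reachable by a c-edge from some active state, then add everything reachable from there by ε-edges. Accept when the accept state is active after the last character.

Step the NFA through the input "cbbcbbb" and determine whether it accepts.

Answer: REJECT

Derivation:
initial (ε-close {0}): {0,1,2}
'c' @ 1: {}  — state set empty
rest 'bbcbbb' ignored (set empty)
final: {}; accept 1 not in set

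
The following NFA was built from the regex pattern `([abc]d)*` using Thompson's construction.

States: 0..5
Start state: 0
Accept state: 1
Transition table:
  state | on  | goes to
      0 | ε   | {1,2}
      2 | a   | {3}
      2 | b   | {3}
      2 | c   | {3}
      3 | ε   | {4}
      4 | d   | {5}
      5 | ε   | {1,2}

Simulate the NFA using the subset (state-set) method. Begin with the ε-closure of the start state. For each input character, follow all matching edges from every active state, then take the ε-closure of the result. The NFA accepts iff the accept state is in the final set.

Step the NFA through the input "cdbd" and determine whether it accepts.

start: ε-closure({0}) = {0,1,2}
'c' @ 1: {3,4}
'd' @ 2: {1,2,5}  [accepting]
'b' @ 3: {3,4}
'd' @ 4: {1,2,5}  [accepting]
after full input: {1,2,5}  (accept=1 in)

Answer: ACCEPT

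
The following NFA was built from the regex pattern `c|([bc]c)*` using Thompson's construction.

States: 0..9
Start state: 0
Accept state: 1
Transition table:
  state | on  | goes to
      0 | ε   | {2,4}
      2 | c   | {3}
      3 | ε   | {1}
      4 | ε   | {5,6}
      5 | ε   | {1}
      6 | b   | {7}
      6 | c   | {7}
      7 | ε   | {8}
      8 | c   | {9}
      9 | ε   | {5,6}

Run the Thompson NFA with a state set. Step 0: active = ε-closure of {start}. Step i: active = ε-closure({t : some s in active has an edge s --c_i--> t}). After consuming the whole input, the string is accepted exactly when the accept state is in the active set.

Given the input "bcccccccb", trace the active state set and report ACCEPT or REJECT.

Answer: REJECT

Steps:
S₀ = ε-closure({0}) = {0,1,2,4,5,6}
'b' @ 1: {7,8}
'c' @ 2: {1,5,6,9}  (accept∈set)
'c' @ 3: {7,8}
'c' @ 4: {1,5,6,9}  (accept∈set)
'c' @ 5: {7,8}
'c' @ 6: {1,5,6,9}  (accept∈set)
'c' @ 7: {7,8}
'c' @ 8: {1,5,6,9}  (accept∈set)
'b' @ 9: {7,8}
final: {7,8}; accept 1 not in set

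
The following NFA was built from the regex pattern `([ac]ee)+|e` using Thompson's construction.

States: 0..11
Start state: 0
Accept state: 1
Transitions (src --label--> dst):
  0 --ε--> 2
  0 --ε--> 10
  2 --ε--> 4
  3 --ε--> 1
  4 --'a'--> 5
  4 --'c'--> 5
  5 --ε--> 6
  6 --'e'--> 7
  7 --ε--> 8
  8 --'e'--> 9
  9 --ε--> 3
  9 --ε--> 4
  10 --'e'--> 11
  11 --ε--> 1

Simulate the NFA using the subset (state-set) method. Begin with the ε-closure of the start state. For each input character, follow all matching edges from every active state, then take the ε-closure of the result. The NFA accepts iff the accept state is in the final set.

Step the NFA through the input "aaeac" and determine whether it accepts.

start: ε-closure({0}) = {0,2,4,10}
'a' @ 1: {5,6}
'a' @ 2: {}  — no active states
rest 'eac' ignored (set empty)
end set {} — state 1 not in

Answer: REJECT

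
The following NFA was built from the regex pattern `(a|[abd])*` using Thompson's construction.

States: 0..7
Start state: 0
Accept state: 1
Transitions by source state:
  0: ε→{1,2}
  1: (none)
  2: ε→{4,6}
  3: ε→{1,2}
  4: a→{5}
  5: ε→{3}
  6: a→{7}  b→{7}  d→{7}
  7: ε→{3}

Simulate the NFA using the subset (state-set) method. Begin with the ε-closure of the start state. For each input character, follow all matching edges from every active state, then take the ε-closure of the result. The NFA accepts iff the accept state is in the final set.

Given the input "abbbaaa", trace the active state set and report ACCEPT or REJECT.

Answer: ACCEPT

Derivation:
S₀ = ε-closure({0}) = {0,1,2,4,6}
'a' @ 1: {1,2,3,4,5,6,7}  [accepting]
'b' @ 2: {1,2,3,4,6,7}  [accepting]
'b' @ 3: {1,2,3,4,6,7}  [accepting]
'b' @ 4: {1,2,3,4,6,7}  [accepting]
'a' @ 5: {1,2,3,4,5,6,7}  [accepting]
'a' @ 6: {1,2,3,4,5,6,7}  [accepting]
'a' @ 7: {1,2,3,4,5,6,7}  [accepting]
after full input: {1,2,3,4,5,6,7}  (accept=1 in)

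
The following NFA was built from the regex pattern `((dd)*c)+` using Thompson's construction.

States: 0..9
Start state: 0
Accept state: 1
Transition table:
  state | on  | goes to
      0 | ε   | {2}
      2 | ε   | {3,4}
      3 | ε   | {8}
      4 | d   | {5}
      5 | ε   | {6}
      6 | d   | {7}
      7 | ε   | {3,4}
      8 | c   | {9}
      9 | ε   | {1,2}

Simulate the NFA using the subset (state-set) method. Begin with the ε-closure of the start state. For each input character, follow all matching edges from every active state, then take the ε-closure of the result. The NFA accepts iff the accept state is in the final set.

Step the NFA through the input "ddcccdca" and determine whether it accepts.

start: ε-closure({0}) = {0,2,3,4,8}
'd' @ 1: {5,6}
'd' @ 2: {3,4,7,8}
'c' @ 3: {1,2,3,4,8,9}  (accept∈set)
'c' @ 4: {1,2,3,4,8,9}  (accept∈set)
'c' @ 5: {1,2,3,4,8,9}  (accept∈set)
'd' @ 6: {5,6}
'c' @ 7: {}  — dead — no transitions
rest 'a' ignored (set empty)
after full input: {}  (accept=1 not in)

Answer: REJECT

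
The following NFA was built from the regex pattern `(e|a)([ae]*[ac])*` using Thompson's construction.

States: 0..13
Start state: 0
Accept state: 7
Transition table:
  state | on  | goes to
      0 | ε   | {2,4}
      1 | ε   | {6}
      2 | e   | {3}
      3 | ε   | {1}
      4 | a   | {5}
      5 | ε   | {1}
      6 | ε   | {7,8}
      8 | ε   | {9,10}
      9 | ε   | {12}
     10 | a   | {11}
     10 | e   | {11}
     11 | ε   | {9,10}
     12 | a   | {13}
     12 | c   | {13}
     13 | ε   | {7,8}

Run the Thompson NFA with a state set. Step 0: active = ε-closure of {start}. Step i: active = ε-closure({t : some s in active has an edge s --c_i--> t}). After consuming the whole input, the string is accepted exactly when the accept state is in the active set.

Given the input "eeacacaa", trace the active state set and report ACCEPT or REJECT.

Answer: ACCEPT

Steps:
start: ε-closure({0}) = {0,2,4}
'e' @ 1: {1,3,6,7,8,9,10,12}  (accept∈set)
'e' @ 2: {9,10,11,12}
'a' @ 3: {7,8,9,10,11,12,13}  (accept∈set)
'c' @ 4: {7,8,9,10,12,13}  (accept∈set)
'a' @ 5: {7,8,9,10,11,12,13}  (accept∈set)
'c' @ 6: {7,8,9,10,12,13}  (accept∈set)
'a' @ 7: {7,8,9,10,11,12,13}  (accept∈set)
'a' @ 8: {7,8,9,10,11,12,13}  (accept∈set)
after full input: {7,8,9,10,11,12,13}  (accept=7 in)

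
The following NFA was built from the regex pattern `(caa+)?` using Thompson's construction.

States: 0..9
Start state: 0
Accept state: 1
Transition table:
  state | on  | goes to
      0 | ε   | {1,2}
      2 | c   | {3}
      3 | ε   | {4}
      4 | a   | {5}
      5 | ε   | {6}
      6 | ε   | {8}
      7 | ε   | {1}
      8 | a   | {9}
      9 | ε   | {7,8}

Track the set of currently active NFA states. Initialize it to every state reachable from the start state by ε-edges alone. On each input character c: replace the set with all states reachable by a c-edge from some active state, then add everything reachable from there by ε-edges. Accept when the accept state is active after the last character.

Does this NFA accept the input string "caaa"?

start: ε-closure({0}) = {0,1,2}
'c' @ 1: {3,4}
'a' @ 2: {5,6,8}
'a' @ 3: {1,7,8,9}  [accepting]
'a' @ 4: {1,7,8,9}  [accepting]
final: {1,7,8,9}; accept 1 in set

Answer: ACCEPT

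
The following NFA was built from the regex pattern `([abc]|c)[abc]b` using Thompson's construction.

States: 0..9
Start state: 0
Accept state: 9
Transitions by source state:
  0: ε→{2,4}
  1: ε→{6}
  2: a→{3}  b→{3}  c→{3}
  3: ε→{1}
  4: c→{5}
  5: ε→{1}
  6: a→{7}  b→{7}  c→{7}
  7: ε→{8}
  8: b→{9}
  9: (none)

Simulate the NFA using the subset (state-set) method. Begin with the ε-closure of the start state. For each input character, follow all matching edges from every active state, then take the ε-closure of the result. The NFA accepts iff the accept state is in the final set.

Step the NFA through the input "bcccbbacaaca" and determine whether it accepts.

Answer: REJECT

Steps:
start: ε-closure({0}) = {0,2,4}
'b' @ 1: {1,3,6}
'c' @ 2: {7,8}
'c' @ 3: {}  — no active states
rest 'cbbacaaca' ignored (set empty)
after full input: {}  (accept=9 not in)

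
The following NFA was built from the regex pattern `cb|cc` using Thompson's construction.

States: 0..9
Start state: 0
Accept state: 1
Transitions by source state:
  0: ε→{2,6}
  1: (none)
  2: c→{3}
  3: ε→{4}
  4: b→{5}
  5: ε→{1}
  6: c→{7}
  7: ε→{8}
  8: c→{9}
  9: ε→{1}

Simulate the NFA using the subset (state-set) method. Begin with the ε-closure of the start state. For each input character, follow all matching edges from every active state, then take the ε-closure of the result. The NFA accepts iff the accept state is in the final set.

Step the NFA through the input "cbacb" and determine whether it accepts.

initial (ε-close {0}): {0,2,6}
'c' @ 1: {3,4,7,8}
'b' @ 2: {1,5}  (accept∈set)
'a' @ 3: {}  — dead — no transitions
rest 'cb' ignored (set empty)
final: {}; accept 1 not in set

Answer: REJECT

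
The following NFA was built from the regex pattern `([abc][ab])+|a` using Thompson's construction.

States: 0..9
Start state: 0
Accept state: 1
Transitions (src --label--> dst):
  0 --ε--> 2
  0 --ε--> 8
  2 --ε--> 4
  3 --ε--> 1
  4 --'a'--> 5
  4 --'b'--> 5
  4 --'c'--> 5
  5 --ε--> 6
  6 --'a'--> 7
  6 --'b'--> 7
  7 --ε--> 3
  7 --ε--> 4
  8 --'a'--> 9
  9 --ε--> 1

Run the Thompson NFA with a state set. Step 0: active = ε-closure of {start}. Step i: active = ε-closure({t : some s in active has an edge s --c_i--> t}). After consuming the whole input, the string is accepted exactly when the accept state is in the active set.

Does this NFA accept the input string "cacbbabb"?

Answer: ACCEPT

Steps:
S₀ = ε-closure({0}) = {0,2,4,8}
'c' @ 1: {5,6}
'a' @ 2: {1,3,4,7}  ✓accept
'c' @ 3: {5,6}
'b' @ 4: {1,3,4,7}  ✓accept
'b' @ 5: {5,6}
'a' @ 6: {1,3,4,7}  ✓accept
'b' @ 7: {5,6}
'b' @ 8: {1,3,4,7}  ✓accept
final: {1,3,4,7}; accept 1 in set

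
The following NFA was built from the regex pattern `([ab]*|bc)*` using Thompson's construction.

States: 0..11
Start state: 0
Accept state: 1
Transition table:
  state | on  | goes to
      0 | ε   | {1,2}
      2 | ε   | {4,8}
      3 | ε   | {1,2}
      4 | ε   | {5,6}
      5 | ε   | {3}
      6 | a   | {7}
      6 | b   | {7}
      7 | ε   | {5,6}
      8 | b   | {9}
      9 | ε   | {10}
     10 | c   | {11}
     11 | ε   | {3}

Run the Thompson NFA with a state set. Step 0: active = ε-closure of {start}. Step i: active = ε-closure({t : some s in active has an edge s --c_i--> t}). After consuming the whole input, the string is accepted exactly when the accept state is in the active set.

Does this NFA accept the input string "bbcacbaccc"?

Answer: REJECT

Derivation:
start: ε-closure({0}) = {0,1,2,3,4,5,6,8}
'b' @ 1: {1,2,3,4,5,6,7,8,9,10}  (accept∈set)
'b' @ 2: {1,2,3,4,5,6,7,8,9,10}  (accept∈set)
'c' @ 3: {1,2,3,4,5,6,8,11}  (accept∈set)
'a' @ 4: {1,2,3,4,5,6,7,8}  (accept∈set)
'c' @ 5: {}  — dead — no transitions
rest 'baccc' ignored (set empty)
end set {} — state 1 not in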